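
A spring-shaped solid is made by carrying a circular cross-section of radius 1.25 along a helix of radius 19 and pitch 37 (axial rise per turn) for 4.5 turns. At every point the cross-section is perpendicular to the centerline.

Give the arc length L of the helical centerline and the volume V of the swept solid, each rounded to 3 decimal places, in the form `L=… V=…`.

L=562.423 V=2760.786

2πR = 2π·19 = 119.380521
per-turn = √(119.380521² + 37²) = √(14251.7088 + 1369) = √15620.7088 = 124.982834
L = 4.5 × 124.982834 = 562.422752
V = π·1.25² × L = 4.908739 × 562.422752 = 2760.786229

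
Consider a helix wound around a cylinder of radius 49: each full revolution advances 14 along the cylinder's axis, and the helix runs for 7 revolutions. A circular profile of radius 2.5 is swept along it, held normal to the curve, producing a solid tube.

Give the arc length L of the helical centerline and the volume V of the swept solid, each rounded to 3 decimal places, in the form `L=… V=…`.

L=2157.360 V=42359.656

2πR = 2π·49 = 307.876080
per-turn = √(307.876080² + 14²) = √(94787.6807 + 196) = √94983.6807 = 308.194226
L = 7 × 308.194226 = 2157.359579
V = π·2.5² × L = 19.634954 × 2157.359579 = 42359.656277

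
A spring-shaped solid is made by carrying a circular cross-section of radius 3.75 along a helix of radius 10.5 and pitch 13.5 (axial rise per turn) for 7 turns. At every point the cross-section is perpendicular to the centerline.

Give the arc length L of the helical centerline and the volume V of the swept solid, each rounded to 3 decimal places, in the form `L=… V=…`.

L=471.384 V=20825.091

2πR = 2π·10.5 = 65.973446
per-turn = √(65.973446² + 13.5²) = √(4352.4955 + 182.25) = √4534.7455 = 67.340519
L = 7 × 67.340519 = 471.383635
V = π·3.75² × L = 44.178647 × 471.383635 = 20825.091074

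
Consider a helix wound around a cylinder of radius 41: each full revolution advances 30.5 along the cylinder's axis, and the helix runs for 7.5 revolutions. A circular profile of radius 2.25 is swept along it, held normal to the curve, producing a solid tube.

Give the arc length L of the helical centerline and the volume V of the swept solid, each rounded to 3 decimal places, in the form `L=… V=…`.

2πR = 2π·41 = 257.610598
per-turn = √(257.610598² + 30.5²) = √(66363.2200 + 930.25) = √67293.4700 = 259.409849
L = 7.5 × 259.409849 = 1945.573871
V = π·2.25² × L = 15.904313 × 1945.573871 = 30943.015435

L=1945.574 V=30943.015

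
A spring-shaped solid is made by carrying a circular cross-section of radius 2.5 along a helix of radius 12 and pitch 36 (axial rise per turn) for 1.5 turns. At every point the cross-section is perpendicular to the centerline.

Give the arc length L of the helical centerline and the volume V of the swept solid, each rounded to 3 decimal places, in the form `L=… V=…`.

L=125.328 V=2460.802

2πR = 2π·12 = 75.398224
per-turn = √(75.398224² + 36²) = √(5684.8921 + 1296) = √6980.8921 = 83.551733
L = 1.5 × 83.551733 = 125.327600
V = π·2.5² × L = 19.634954 × 125.327600 = 2460.801670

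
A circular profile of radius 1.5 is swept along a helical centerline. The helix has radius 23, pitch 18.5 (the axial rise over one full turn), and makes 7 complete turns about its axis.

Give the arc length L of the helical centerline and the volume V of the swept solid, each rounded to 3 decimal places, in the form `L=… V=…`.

2πR = 2π·23 = 144.513262
per-turn = √(144.513262² + 18.5²) = √(20884.0829 + 342.25) = √21226.3329 = 145.692597
L = 7 × 145.692597 = 1019.848181
V = π·1.5² × L = 7.068583 × 1019.848181 = 7208.881996

L=1019.848 V=7208.882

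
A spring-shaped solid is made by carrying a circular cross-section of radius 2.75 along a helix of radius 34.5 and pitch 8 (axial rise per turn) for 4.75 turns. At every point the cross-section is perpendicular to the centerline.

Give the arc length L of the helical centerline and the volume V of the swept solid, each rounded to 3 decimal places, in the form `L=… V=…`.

2πR = 2π·34.5 = 216.769893
per-turn = √(216.769893² + 8²) = √(46989.1866 + 64) = √47053.1866 = 216.917465
L = 4.75 × 216.917465 = 1030.357958
V = π·2.75² × L = 23.758294 × 1030.357958 = 24479.547748

L=1030.358 V=24479.548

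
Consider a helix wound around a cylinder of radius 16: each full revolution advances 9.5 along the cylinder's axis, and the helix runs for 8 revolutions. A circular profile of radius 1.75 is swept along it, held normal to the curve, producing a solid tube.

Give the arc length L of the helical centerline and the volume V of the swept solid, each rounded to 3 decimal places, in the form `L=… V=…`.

L=807.831 V=7772.242

2πR = 2π·16 = 100.530965
per-turn = √(100.530965² + 9.5²) = √(10106.4749 + 90.25) = √10196.7249 = 100.978834
L = 8 × 100.978834 = 807.830672
V = π·1.75² × L = 9.621128 × 807.830672 = 7772.241891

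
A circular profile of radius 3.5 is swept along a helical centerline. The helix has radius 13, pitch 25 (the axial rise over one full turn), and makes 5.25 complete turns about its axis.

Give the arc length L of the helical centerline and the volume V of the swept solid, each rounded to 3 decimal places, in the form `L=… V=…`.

2πR = 2π·13 = 81.681409
per-turn = √(81.681409² + 25²) = √(6671.8526 + 625) = √7296.8526 = 85.421617
L = 5.25 × 85.421617 = 448.463487
V = π·3.5² × L = 38.484510 × 448.463487 = 17258.897550

L=448.463 V=17258.898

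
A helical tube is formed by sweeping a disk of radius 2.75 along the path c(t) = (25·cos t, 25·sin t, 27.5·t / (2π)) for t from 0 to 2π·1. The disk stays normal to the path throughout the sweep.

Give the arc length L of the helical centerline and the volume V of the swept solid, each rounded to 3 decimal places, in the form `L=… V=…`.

L=159.469 V=3788.704

2πR = 2π·25 = 157.079633
per-turn = √(157.079633² + 27.5²) = √(24674.0110 + 756.25) = √25430.2610 = 159.468683
L = 1 × 159.468683 = 159.468683
V = π·2.75² × L = 23.758294 × 159.468683 = 3788.703936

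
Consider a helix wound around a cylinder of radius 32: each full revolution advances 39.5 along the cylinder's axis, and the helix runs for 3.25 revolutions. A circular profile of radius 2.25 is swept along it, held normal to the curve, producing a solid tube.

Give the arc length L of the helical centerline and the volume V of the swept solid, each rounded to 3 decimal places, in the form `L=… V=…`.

L=665.942 V=10591.349

2πR = 2π·32 = 201.061930
per-turn = √(201.061930² + 39.5²) = √(40425.8996 + 1560.25) = √41986.1496 = 204.905221
L = 3.25 × 204.905221 = 665.941969
V = π·2.25² × L = 15.904313 × 665.941969 = 10591.349380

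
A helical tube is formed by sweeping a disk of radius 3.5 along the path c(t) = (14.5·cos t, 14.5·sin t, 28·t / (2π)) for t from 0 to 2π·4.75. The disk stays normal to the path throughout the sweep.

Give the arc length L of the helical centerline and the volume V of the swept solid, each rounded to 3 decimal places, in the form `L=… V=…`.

L=452.731 V=17423.131

2πR = 2π·14.5 = 91.106187
per-turn = √(91.106187² + 28²) = √(8300.3373 + 784) = √9084.3373 = 95.311790
L = 4.75 × 95.311790 = 452.731002
V = π·3.5² × L = 38.484510 × 452.731002 = 17423.130785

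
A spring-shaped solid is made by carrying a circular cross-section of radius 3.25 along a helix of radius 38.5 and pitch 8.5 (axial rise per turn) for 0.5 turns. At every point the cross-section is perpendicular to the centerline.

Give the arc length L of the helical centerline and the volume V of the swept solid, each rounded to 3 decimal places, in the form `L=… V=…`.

L=121.026 V=4016.013

2πR = 2π·38.5 = 241.902634
per-turn = √(241.902634² + 8.5²) = √(58516.8845 + 72.25) = √58589.1345 = 242.051925
L = 0.5 × 242.051925 = 121.025963
V = π·3.25² × L = 33.183072 × 121.025963 = 4016.013280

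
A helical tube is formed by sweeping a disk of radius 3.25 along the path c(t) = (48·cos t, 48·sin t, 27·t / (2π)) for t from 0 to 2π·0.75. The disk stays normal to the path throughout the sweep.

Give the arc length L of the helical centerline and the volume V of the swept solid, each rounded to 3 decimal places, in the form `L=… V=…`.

2πR = 2π·48 = 301.592895
per-turn = √(301.592895² + 27²) = √(90958.2742 + 729) = √91687.2742 = 302.799066
L = 0.75 × 302.799066 = 227.099299
V = π·3.25² × L = 33.183072 × 227.099299 = 7535.852489

L=227.099 V=7535.852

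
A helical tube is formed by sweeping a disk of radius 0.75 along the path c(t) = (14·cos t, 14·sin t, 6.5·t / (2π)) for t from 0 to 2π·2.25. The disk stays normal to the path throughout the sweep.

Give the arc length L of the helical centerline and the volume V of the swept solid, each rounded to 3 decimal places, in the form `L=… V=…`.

L=198.460 V=350.708

2πR = 2π·14 = 87.964594
per-turn = √(87.964594² + 6.5²) = √(7737.7699 + 42.25) = √7780.0199 = 88.204421
L = 2.25 × 88.204421 = 198.459947
V = π·0.75² × L = 1.767146 × 198.459947 = 350.707675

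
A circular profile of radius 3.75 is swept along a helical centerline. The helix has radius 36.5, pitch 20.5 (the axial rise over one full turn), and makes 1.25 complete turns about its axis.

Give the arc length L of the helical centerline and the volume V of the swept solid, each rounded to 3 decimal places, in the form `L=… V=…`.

2πR = 2π·36.5 = 229.336264
per-turn = √(229.336264² + 20.5²) = √(52595.1219 + 420.25) = √53015.3719 = 230.250672
L = 1.25 × 230.250672 = 287.813340
V = π·3.75² × L = 44.178647 × 287.813340 = 12715.203848

L=287.813 V=12715.204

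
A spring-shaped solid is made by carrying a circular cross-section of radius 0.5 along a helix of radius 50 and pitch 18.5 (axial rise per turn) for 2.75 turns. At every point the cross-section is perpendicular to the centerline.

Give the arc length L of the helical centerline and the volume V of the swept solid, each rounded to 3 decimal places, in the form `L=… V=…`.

L=865.435 V=679.711

2πR = 2π·50 = 314.159265
per-turn = √(314.159265² + 18.5²) = √(98696.0440 + 342.25) = √99038.2940 = 314.703502
L = 2.75 × 314.703502 = 865.434630
V = π·0.5² × L = 0.785398 × 865.434630 = 679.710769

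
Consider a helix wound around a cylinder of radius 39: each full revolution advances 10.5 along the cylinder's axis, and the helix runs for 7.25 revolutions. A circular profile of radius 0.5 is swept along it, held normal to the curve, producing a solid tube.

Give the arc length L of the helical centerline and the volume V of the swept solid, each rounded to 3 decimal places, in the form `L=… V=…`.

L=1778.201 V=1396.596

2πR = 2π·39 = 245.044227
per-turn = √(245.044227² + 10.5²) = √(60046.6732 + 110.25) = √60156.9232 = 245.269083
L = 7.25 × 245.269083 = 1778.200853
V = π·0.5² × L = 0.785398 × 1778.200853 = 1396.595684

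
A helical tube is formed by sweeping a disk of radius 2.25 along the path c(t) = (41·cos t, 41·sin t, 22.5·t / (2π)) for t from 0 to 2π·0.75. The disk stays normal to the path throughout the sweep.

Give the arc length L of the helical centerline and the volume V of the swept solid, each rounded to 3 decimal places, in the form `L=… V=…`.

L=193.943 V=3084.538

2πR = 2π·41 = 257.610598
per-turn = √(257.610598² + 22.5²) = √(66363.2200 + 506.25) = √66869.4700 = 258.591318
L = 0.75 × 258.591318 = 193.943489
V = π·2.25² × L = 15.904313 × 193.943489 = 3084.537914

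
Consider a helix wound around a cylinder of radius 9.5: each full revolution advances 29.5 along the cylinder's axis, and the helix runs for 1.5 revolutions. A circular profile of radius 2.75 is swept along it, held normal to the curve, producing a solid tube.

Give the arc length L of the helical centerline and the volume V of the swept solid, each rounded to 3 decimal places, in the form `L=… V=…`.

L=99.873 V=2372.816

2πR = 2π·9.5 = 59.690260
per-turn = √(59.690260² + 29.5²) = √(3562.9272 + 870.25) = √4433.1772 = 66.582109
L = 1.5 × 66.582109 = 99.873163
V = π·2.75² × L = 23.758294 × 99.873163 = 2372.816012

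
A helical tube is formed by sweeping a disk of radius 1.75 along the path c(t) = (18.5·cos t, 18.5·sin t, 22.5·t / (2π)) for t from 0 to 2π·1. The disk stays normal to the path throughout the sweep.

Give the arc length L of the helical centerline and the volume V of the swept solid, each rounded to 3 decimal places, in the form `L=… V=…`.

2πR = 2π·18.5 = 116.238928
per-turn = √(116.238928² + 22.5²) = √(13511.4884 + 506.25) = √14017.7384 = 118.396530
L = 1 × 118.396530 = 118.396530
V = π·1.75² × L = 9.621128 × 118.396530 = 1139.108115

L=118.397 V=1139.108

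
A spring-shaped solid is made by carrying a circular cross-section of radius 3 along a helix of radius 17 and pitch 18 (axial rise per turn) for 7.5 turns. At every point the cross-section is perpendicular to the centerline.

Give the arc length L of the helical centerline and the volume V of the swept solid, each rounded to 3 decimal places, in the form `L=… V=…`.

L=812.401 V=22970.108

2πR = 2π·17 = 106.814150
per-turn = √(106.814150² + 18²) = √(11409.2627 + 324) = √11733.2627 = 108.320186
L = 7.5 × 108.320186 = 812.401395
V = π·3² × L = 28.274334 × 812.401395 = 22970.108281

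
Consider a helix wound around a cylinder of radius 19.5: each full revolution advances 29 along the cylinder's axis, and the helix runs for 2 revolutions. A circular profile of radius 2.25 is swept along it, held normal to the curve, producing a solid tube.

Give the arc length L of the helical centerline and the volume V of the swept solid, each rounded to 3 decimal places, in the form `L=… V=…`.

2πR = 2π·19.5 = 122.522113
per-turn = √(122.522113² + 29²) = √(15011.6683 + 841) = √15852.6683 = 125.907380
L = 2 × 125.907380 = 251.814760
V = π·2.25² × L = 15.904313 × 251.814760 = 4004.940707

L=251.815 V=4004.941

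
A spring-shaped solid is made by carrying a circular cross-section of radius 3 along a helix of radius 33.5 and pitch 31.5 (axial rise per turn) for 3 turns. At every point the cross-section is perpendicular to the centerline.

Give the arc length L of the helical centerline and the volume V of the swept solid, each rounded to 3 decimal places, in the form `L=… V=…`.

2πR = 2π·33.5 = 210.486708
per-turn = √(210.486708² + 31.5²) = √(44304.6542 + 992.25) = √45296.9042 = 212.830694
L = 3 × 212.830694 = 638.492081
V = π·3² × L = 28.274334 × 638.492081 = 18052.938277

L=638.492 V=18052.938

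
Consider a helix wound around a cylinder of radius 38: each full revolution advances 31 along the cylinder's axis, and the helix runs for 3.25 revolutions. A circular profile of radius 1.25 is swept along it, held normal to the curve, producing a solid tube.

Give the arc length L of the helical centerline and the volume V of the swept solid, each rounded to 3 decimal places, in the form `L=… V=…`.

2πR = 2π·38 = 238.761042
per-turn = √(238.761042² + 31²) = √(57006.8350 + 961) = √57967.8350 = 240.765103
L = 3.25 × 240.765103 = 782.486586
V = π·1.25² × L = 4.908739 × 782.486586 = 3841.022047

L=782.487 V=3841.022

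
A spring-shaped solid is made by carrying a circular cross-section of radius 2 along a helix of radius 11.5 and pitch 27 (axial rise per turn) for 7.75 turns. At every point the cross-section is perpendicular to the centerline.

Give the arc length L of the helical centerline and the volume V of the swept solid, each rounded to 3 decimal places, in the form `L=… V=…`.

2πR = 2π·11.5 = 72.256631
per-turn = √(72.256631² + 27²) = √(5221.0207 + 729) = √5950.0207 = 77.136377
L = 7.75 × 77.136377 = 597.806925
V = π·2² × L = 12.566371 × 597.806925 = 7512.263380

L=597.807 V=7512.263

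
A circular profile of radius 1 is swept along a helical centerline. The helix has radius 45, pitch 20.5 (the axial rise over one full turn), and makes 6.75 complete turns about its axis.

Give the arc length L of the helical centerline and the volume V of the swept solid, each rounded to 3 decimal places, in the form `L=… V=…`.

L=1913.527 V=6011.523

2πR = 2π·45 = 282.743339
per-turn = √(282.743339² + 20.5²) = √(79943.7956 + 420.25) = √80364.0456 = 283.485530
L = 6.75 × 283.485530 = 1913.527327
V = π·1² × L = 3.141593 × 1913.527327 = 6011.523392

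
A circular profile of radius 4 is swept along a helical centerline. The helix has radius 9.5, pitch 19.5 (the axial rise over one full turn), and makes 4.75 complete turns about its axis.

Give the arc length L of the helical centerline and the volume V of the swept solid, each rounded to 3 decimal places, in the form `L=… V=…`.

L=298.275 V=14992.933

2πR = 2π·9.5 = 59.690260
per-turn = √(59.690260² + 19.5²) = √(3562.9272 + 380.25) = √3943.1772 = 62.794723
L = 4.75 × 62.794723 = 298.274932
V = π·4² × L = 50.265482 × 298.274932 = 14992.933384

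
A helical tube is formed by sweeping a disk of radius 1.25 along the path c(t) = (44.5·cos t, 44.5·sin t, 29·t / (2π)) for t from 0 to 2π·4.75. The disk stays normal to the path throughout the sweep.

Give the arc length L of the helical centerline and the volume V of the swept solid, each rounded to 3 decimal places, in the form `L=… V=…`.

2πR = 2π·44.5 = 279.601746
per-turn = √(279.601746² + 29²) = √(78177.1365 + 841) = √79018.1365 = 281.101648
L = 4.75 × 281.101648 = 1335.232828
V = π·1.25² × L = 4.908739 × 1335.232828 = 6554.308816

L=1335.233 V=6554.309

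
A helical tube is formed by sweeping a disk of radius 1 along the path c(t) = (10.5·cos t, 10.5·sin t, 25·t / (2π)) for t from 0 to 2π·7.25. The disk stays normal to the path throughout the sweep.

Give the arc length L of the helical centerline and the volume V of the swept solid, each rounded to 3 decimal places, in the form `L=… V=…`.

L=511.497 V=1606.917

2πR = 2π·10.5 = 65.973446
per-turn = √(65.973446² + 25²) = √(4352.4955 + 625) = √4977.4955 = 70.551368
L = 7.25 × 70.551368 = 511.497419
V = π·1² × L = 3.141593 × 511.497419 = 1606.916533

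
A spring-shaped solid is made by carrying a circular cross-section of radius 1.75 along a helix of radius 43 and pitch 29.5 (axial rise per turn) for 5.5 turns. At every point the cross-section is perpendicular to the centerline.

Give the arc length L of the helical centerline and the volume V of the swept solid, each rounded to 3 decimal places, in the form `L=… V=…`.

L=1494.805 V=14381.709

2πR = 2π·43 = 270.176968
per-turn = √(270.176968² + 29.5²) = √(72995.5942 + 870.25) = √73865.8442 = 271.782715
L = 5.5 × 271.782715 = 1494.804932
V = π·1.75² × L = 9.621128 × 1494.804932 = 14381.708843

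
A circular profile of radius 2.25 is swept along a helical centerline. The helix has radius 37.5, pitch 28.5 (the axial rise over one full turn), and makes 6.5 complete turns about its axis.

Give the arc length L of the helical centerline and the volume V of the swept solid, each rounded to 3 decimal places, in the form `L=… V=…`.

L=1542.689 V=24535.416

2πR = 2π·37.5 = 235.619449
per-turn = √(235.619449² + 28.5²) = √(55516.5248 + 812.25) = √56328.7748 = 237.336838
L = 6.5 × 237.336838 = 1542.689448
V = π·2.25² × L = 15.904313 × 1542.689448 = 24535.415550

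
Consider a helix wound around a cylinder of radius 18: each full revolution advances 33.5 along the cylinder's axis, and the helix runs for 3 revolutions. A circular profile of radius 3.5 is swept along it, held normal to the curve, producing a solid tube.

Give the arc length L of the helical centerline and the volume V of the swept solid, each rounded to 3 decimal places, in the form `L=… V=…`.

2πR = 2π·18 = 113.097336
per-turn = √(113.097336² + 33.5²) = √(12791.0073 + 1122.25) = √13913.2573 = 117.954471
L = 3 × 117.954471 = 353.863414
V = π·3.5² × L = 38.484510 × 353.863414 = 13618.260095

L=353.863 V=13618.260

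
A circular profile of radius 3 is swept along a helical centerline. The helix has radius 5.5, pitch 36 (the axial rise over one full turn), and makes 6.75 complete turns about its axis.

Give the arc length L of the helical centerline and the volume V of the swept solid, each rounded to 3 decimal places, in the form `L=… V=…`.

L=336.839 V=9523.908

2πR = 2π·5.5 = 34.557519
per-turn = √(34.557519² + 36²) = √(1194.2221 + 1296) = √2490.2221 = 49.902126
L = 6.75 × 49.902126 = 336.839347
V = π·3² × L = 28.274334 × 336.839347 = 9523.908171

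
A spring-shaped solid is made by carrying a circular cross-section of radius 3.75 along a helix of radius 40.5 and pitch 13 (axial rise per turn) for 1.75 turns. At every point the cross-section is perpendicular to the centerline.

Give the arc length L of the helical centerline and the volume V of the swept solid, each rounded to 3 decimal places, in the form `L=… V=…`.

L=445.901 V=19699.324

2πR = 2π·40.5 = 254.469005
per-turn = √(254.469005² + 13²) = √(64754.4745 + 169) = √64923.4745 = 254.800853
L = 1.75 × 254.800853 = 445.901492
V = π·3.75² × L = 44.178647 × 445.901492 = 19699.324475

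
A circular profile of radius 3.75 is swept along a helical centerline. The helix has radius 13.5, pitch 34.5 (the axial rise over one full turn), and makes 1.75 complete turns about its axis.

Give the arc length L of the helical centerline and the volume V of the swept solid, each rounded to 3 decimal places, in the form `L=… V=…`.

2πR = 2π·13.5 = 84.823002
per-turn = √(84.823002² + 34.5²) = √(7194.9416 + 1190.25) = √8385.1916 = 91.570692
L = 1.75 × 91.570692 = 160.248711
V = π·3.75² × L = 44.178647 × 160.248711 = 7079.571175

L=160.249 V=7079.571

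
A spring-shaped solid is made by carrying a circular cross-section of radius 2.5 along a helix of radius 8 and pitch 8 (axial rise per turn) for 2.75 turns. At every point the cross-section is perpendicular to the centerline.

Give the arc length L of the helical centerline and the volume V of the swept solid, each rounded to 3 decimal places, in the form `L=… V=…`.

L=139.970 V=2748.301

2πR = 2π·8 = 50.265482
per-turn = √(50.265482² + 8²) = √(2526.6187 + 64) = √2590.6187 = 50.898121
L = 2.75 × 50.898121 = 139.969833
V = π·2.5² × L = 19.634954 × 139.969833 = 2748.301242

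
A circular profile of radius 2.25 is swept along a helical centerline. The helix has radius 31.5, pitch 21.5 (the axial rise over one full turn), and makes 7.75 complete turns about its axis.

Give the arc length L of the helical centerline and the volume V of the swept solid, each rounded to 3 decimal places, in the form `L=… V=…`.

2πR = 2π·31.5 = 197.920337
per-turn = √(197.920337² + 21.5²) = √(39172.4599 + 462.25) = √39634.7099 = 199.084680
L = 7.75 × 199.084680 = 1542.906271
V = π·2.25² × L = 15.904313 × 1542.906271 = 24538.863970

L=1542.906 V=24538.864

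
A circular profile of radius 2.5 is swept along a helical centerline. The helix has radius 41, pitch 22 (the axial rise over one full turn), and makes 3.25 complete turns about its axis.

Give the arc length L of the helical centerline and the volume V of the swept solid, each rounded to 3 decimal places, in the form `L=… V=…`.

L=840.282 V=16498.898

2πR = 2π·41 = 257.610598
per-turn = √(257.610598² + 22²) = √(66363.2200 + 484) = √66847.2200 = 258.548293
L = 3.25 × 258.548293 = 840.281953
V = π·2.5² × L = 19.634954 × 840.281953 = 16498.897573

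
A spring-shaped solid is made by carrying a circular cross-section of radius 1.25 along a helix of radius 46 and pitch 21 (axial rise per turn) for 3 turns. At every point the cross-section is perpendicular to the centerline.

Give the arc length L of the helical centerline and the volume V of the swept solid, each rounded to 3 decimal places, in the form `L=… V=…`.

L=869.365 V=4267.487

2πR = 2π·46 = 289.026524
per-turn = √(289.026524² + 21²) = √(83536.3317 + 441) = √83977.3317 = 289.788426
L = 3 × 289.788426 = 869.365277
V = π·1.25² × L = 4.908739 × 869.365277 = 4267.486824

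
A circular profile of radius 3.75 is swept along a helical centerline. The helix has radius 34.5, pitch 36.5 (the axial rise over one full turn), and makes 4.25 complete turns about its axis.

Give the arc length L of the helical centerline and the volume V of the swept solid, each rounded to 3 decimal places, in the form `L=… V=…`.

L=934.241 V=41273.496

2πR = 2π·34.5 = 216.769893
per-turn = √(216.769893² + 36.5²) = √(46989.1866 + 1332.25) = √48321.4366 = 219.821374
L = 4.25 × 219.821374 = 934.240840
V = π·3.75² × L = 44.178647 × 934.240840 = 41273.496010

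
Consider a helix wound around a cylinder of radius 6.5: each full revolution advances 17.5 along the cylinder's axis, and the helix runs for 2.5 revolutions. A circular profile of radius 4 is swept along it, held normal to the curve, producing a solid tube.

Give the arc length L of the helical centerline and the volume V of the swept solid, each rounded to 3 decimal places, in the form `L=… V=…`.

L=111.080 V=5583.505

2πR = 2π·6.5 = 40.840704
per-turn = √(40.840704² + 17.5²) = √(1667.9631 + 306.25) = √1974.2131 = 44.432118
L = 2.5 × 44.432118 = 111.080296
V = π·4² × L = 50.265482 × 111.080296 = 5583.504668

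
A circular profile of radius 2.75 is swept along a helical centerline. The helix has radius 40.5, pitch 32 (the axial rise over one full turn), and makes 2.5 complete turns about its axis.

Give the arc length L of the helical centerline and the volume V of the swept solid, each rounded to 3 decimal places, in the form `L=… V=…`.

2πR = 2π·40.5 = 254.469005
per-turn = √(254.469005² + 32²) = √(64754.4745 + 1024) = √65778.4745 = 256.473146
L = 2.5 × 256.473146 = 641.182864
V = π·2.75² × L = 23.758294 × 641.182864 = 15233.411282

L=641.183 V=15233.411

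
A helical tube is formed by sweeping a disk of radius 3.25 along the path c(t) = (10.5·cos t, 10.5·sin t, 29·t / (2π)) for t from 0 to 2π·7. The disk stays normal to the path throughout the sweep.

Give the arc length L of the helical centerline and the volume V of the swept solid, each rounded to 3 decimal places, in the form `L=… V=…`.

2πR = 2π·10.5 = 65.973446
per-turn = √(65.973446² + 29²) = √(4352.4955 + 841) = √5193.4955 = 72.065911
L = 7 × 72.065911 = 504.461378
V = π·3.25² × L = 33.183072 × 504.461378 = 16739.578418

L=504.461 V=16739.578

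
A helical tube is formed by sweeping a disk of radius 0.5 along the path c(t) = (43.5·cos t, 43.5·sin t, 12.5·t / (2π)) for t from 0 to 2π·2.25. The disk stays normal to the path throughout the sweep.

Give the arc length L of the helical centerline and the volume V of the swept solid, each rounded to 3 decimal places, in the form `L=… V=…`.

2πR = 2π·43.5 = 273.318561
per-turn = √(273.318561² + 12.5²) = √(74703.0357 + 156.25) = √74859.2857 = 273.604250
L = 2.25 × 273.604250 = 615.609563
V = π·0.5² × L = 0.785398 × 615.609563 = 483.498620

L=615.610 V=483.499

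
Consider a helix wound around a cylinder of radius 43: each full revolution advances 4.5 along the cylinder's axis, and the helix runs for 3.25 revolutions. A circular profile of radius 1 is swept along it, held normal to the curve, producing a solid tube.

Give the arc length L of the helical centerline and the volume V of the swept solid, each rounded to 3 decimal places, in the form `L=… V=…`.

2πR = 2π·43 = 270.176968
per-turn = √(270.176968² + 4.5²) = √(72995.5942 + 20.25) = √73015.8442 = 270.214441
L = 3.25 × 270.214441 = 878.196933
V = π·1² × L = 3.141593 × 878.196933 = 2758.937034

L=878.197 V=2758.937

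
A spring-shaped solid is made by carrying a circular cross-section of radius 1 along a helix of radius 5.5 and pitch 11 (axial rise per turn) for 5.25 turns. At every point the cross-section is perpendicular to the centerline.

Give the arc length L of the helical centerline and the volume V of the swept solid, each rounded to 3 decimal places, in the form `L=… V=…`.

L=190.396 V=598.148

2πR = 2π·5.5 = 34.557519
per-turn = √(34.557519² + 11²) = √(1194.2221 + 121) = √1315.2221 = 36.265991
L = 5.25 × 36.265991 = 190.396455
V = π·1² × L = 3.141593 × 190.396455 = 598.148104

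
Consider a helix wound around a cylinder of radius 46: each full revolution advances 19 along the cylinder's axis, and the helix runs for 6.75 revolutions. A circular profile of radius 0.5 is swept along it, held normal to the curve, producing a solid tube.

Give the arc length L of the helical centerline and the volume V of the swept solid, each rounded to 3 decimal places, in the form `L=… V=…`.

2πR = 2π·46 = 289.026524
per-turn = √(289.026524² + 19²) = √(83536.3317 + 361) = √83897.3317 = 289.650361
L = 6.75 × 289.650361 = 1955.139937
V = π·0.5² × L = 0.785398 × 1955.139937 = 1535.563316

L=1955.140 V=1535.563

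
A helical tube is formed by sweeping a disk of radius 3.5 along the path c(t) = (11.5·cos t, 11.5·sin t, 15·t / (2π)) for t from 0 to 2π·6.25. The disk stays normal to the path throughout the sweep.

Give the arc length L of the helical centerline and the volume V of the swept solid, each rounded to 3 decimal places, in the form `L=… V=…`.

L=461.232 V=17750.297

2πR = 2π·11.5 = 72.256631
per-turn = √(72.256631² + 15²) = √(5221.0207 + 225) = √5446.0207 = 73.797159
L = 6.25 × 73.797159 = 461.232246
V = π·3.5² × L = 38.484510 × 461.232246 = 17750.296984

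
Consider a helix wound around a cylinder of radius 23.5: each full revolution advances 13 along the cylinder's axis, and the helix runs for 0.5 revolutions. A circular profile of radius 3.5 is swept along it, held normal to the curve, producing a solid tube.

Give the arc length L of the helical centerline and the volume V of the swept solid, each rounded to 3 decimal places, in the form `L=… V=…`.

L=74.113 V=2852.203

2πR = 2π·23.5 = 147.654855
per-turn = √(147.654855² + 13²) = √(21801.9561 + 169) = √21970.9561 = 148.226031
L = 0.5 × 148.226031 = 74.113015
V = π·3.5² × L = 38.484510 × 74.113015 = 2852.203077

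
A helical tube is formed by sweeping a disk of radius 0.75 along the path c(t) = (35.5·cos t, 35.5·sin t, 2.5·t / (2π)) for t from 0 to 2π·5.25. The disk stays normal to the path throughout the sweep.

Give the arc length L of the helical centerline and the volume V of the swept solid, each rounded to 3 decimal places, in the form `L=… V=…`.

L=1171.102 V=2069.508

2πR = 2π·35.5 = 223.053078
per-turn = √(223.053078² + 2.5²) = √(49752.6758 + 6.25) = √49758.9258 = 223.067088
L = 5.25 × 223.067088 = 1171.102212
V = π·0.75² × L = 1.767146 × 1171.102212 = 2069.508435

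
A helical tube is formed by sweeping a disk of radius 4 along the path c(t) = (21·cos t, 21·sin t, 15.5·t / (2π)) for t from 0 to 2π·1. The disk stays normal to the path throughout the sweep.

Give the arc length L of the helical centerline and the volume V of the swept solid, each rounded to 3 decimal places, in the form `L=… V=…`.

2πR = 2π·21 = 131.946891
per-turn = √(131.946891² + 15.5²) = √(17409.9822 + 240.25) = √17650.2322 = 132.854176
L = 1 × 132.854176 = 132.854176
V = π·4² × L = 50.265482 × 132.854176 = 6677.979269

L=132.854 V=6677.979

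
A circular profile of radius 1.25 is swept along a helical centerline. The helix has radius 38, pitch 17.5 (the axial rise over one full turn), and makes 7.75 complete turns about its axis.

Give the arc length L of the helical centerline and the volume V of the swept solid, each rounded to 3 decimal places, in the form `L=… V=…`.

2πR = 2π·38 = 238.761042
per-turn = √(238.761042² + 17.5²) = √(57006.8350 + 306.25) = √57313.0850 = 239.401514
L = 7.75 × 239.401514 = 1855.361735
V = π·1.25² × L = 4.908739 × 1855.361735 = 9107.485621

L=1855.362 V=9107.486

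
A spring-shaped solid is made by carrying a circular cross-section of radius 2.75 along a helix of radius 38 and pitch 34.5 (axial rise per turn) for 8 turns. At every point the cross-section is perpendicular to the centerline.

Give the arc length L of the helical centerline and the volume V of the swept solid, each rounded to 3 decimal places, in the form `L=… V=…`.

2πR = 2π·38 = 238.761042
per-turn = √(238.761042² + 34.5²) = √(57006.8350 + 1190.25) = √58197.0850 = 241.240720
L = 8 × 241.240720 = 1929.925761
V = π·2.75² × L = 23.758294 × 1929.925761 = 45851.744472

L=1929.926 V=45851.744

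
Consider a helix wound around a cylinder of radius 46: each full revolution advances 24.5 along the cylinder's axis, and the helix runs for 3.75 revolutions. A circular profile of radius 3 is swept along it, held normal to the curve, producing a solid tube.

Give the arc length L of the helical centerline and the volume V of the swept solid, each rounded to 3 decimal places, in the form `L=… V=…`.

2πR = 2π·46 = 289.026524
per-turn = √(289.026524² + 24.5²) = √(83536.3317 + 600.25) = √84136.5817 = 290.063065
L = 3.75 × 290.063065 = 1087.736494
V = π·3² × L = 28.274334 × 1087.736494 = 30755.024795

L=1087.736 V=30755.025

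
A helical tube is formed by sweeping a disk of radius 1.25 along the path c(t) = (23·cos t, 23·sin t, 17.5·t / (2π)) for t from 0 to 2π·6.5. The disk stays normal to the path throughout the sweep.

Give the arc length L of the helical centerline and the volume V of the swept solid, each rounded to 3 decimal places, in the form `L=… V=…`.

L=946.198 V=4644.641

2πR = 2π·23 = 144.513262
per-turn = √(144.513262² + 17.5²) = √(20884.0829 + 306.25) = √21190.3329 = 145.568997
L = 6.5 × 145.568997 = 946.198481
V = π·1.25² × L = 4.908739 × 946.198481 = 4644.640933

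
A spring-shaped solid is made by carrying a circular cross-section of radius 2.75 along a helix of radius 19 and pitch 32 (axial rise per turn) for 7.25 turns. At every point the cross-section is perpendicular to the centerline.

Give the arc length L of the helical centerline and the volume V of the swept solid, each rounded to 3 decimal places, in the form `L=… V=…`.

2πR = 2π·19 = 119.380521
per-turn = √(119.380521² + 32²) = √(14251.7088 + 1024) = √15275.7088 = 123.594938
L = 7.25 × 123.594938 = 896.063302
V = π·2.75² × L = 23.758294 × 896.063302 = 21288.935772

L=896.063 V=21288.936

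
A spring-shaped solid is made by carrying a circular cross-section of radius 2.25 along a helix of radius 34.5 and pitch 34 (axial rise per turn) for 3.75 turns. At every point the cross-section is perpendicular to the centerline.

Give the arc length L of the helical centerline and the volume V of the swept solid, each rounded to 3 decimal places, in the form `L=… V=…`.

2πR = 2π·34.5 = 216.769893
per-turn = √(216.769893² + 34²) = √(46989.1866 + 1156) = √48145.1866 = 219.420114
L = 3.75 × 219.420114 = 822.825429
V = π·2.25² × L = 15.904313 × 822.825429 = 13086.473003

L=822.825 V=13086.473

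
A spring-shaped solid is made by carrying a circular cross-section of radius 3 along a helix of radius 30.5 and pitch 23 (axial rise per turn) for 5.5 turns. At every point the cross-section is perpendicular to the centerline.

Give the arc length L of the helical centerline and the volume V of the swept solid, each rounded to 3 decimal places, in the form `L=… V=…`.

2πR = 2π·30.5 = 191.637152
per-turn = √(191.637152² + 23²) = √(36724.7980 + 529) = √37253.7980 = 193.012430
L = 5.5 × 193.012430 = 1061.568363
V = π·3² × L = 28.274334 × 1061.568363 = 30015.138327

L=1061.568 V=30015.138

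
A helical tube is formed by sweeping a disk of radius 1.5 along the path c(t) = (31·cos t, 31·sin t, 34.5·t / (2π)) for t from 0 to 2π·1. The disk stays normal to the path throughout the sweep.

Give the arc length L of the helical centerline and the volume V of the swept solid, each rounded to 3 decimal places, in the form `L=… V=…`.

2πR = 2π·31 = 194.778745
per-turn = √(194.778745² + 34.5²) = √(37938.7593 + 1190.25) = √39129.0093 = 197.810539
L = 1 × 197.810539 = 197.810539
V = π·1.5² × L = 7.068583 × 197.810539 = 1398.240306

L=197.811 V=1398.240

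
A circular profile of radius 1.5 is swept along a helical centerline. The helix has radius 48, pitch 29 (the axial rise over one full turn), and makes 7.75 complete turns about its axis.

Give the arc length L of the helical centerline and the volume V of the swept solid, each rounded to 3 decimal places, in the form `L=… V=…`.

2πR = 2π·48 = 301.592895
per-turn = √(301.592895² + 29²) = √(90958.2742 + 841) = √91799.2742 = 302.983950
L = 7.75 × 302.983950 = 2348.125615
V = π·1.5² × L = 7.068583 × 2348.125615 = 16597.921910

L=2348.126 V=16597.922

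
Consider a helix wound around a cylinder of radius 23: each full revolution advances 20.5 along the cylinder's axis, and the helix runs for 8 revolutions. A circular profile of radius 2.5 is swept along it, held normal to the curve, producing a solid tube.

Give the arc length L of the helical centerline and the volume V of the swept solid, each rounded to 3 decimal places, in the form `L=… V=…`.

L=1167.680 V=22927.349

2πR = 2π·23 = 144.513262
per-turn = √(144.513262² + 20.5²) = √(20884.0829 + 420.25) = √21304.3329 = 145.960039
L = 8 × 145.960039 = 1167.680310
V = π·2.5² × L = 19.634954 × 1167.680310 = 22927.349273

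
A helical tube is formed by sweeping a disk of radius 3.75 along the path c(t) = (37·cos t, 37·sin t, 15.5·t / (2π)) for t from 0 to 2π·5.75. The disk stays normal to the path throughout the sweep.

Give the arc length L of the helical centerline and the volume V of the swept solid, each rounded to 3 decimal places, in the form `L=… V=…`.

L=1339.715 V=59186.818

2πR = 2π·37 = 232.477856
per-turn = √(232.477856² + 15.5²) = √(54045.9537 + 240.25) = √54286.2037 = 232.993999
L = 5.75 × 232.993999 = 1339.715496
V = π·3.75² × L = 44.178647 × 1339.715496 = 59186.817558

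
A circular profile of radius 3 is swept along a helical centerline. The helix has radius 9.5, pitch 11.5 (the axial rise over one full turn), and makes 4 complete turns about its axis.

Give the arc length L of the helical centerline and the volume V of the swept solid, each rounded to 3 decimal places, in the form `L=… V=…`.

L=243.152 V=6874.957

2πR = 2π·9.5 = 59.690260
per-turn = √(59.690260² + 11.5²) = √(3562.9272 + 132.25) = √3695.1772 = 60.787969
L = 4 × 60.787969 = 243.151876
V = π·3² × L = 28.274334 × 243.151876 = 6874.957339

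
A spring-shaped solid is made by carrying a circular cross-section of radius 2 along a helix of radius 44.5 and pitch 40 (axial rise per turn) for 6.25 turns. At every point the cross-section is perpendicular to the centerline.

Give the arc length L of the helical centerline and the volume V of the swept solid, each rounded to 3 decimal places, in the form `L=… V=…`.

2πR = 2π·44.5 = 279.601746
per-turn = √(279.601746² + 40²) = √(78177.1365 + 1600) = √79777.1365 = 282.448467
L = 6.25 × 282.448467 = 1765.302918
V = π·2² × L = 12.566371 × 1765.302918 = 22183.450717

L=1765.303 V=22183.451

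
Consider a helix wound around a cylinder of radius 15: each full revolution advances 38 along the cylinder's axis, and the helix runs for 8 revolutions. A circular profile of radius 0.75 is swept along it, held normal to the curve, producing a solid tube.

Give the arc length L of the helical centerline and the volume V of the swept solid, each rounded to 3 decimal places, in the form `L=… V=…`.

2πR = 2π·15 = 94.247780
per-turn = √(94.247780² + 38²) = √(8882.6440 + 1444) = √10326.6440 = 101.620096
L = 8 × 101.620096 = 812.960770
V = π·0.75² × L = 1.767146 × 812.960770 = 1436.620265

L=812.961 V=1436.620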